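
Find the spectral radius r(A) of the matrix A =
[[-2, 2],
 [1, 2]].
r(A) = sqrt(24)/2 ≈ 2.4495

The eigenvalues of A are the roots of its characteristic polynomial. With M = A (coefficients from the trace and determinant):
  p(λ) = det(λ I - M) = λ^2 - 6.
For λ^2 - 6 the discriminant is 24. It is nonnegative but not a perfect square, so the roots are real and irrational: λ = ± sqrt(24)/2 ≈ 2.4495, -2.4495.
Thus the eigenvalues (to 4 decimals) are 2.4495 (modulus 2.4495); -2.4495 (modulus 2.4495). The spectral radius is the largest modulus: r(A) = sqrt(24)/2 ≈ 2.4495. (Cross-check: r(A) ≤ ||A||_2 ≈ 3; equality holds whenever A is normal, though it can also hold for some non-normal A.)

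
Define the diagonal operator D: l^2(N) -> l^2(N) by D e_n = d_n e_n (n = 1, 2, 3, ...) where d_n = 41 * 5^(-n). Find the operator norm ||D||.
||D|| = 41/5 (attained at n = 1)

For D diagonal, ||D|| = sup_n |d_n|. The sequence d_n = 41 * 5^(-n) is positive and strictly decreasing (ratio 5^(-1) < 1), so the supremum is d_1 = 41/5. Hence ||D|| = 41/5.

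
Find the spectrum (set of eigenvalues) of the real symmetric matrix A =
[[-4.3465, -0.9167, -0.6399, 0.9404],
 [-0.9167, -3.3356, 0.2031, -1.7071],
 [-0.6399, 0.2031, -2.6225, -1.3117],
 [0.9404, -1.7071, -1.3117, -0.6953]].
sigma(A) ≈ {-5, -4, -3, 1}

A is real symmetric, so its spectrum consists of real eigenvalues. Expanding the characteristic polynomial of the displayed matrix gives
  det(λ I - A) = p(λ) = λ^4 + (11)λ^3 + (35)λ^2 + (12.9979)λ + (-60).
Solving p(λ) = 0 yields eigenvalues ≈ -5, -4, -3, 1. (A is shown rounded to 4 decimals, so these recover the underlying integer eigenvalues to within that precision.)
Verification: the trace of A = -11 equals the sum of eigenvalues -11, and det(A) ≈ -60.0008 matches the eigenvalue product -60.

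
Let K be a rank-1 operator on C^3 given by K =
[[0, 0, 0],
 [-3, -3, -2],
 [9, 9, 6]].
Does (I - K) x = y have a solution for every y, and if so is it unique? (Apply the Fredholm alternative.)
(I - K) is invertible (det(I - K) = -2 ≠ 0), so for every y in C^3 the equation (I - K) x = y has a unique solution.

K has rank 1, so it is an outer product K = u v^T: every row of K is a multiple of one row vector. Reading off the entries, u = (0, -1, 3) and v = (3, 3, 2) (row i of K equals u_i·v^T). A rank-one matrix u v^T satisfies K u = u (v·u) and kills the (2)-dimensional subspace v^⊥, so its characteristic polynomial is lambda^2 (lambda - v·u) with v·u = tr K = 3. Hence the eigenvalues of I - K are 1 (multiplicity 2) and 1 - (3) = -2, so det(I - K) = -2. (Direct check: I - K =
[[1, 0, 0],
 [3, 4, 2],
 [-9, -9, -5]]
has determinant -2.) The finite-dimensional Fredholm alternative says: either (I - K) is invertible, or ker(I - K) ≠ {0} and then range(I - K) = ker((I - K)^*)^⊥, with dim ker(I - K) = dim ker((I - K)^*). Since det(I - K) ≠ 0, 1 is not an eigenvalue of K and ker(I - K) = {0}, so we are in the first case: for every y there is a unique x = (I - K)^(-1) y. Explicitly, by the Sherman–Morrison formula, (I - u v^T)^(-1) = I + u v^T/(1 - v·u), i.e. (I - K)^(-1) = I + K/(-2).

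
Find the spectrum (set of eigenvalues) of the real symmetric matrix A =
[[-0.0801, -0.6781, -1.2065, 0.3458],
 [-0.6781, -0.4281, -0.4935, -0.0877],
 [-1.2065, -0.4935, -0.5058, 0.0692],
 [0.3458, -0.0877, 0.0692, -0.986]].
sigma(A) ≈ {-2, -1, 0, 1}

A is real symmetric, so its spectrum consists of real eigenvalues. Expanding the characteristic polynomial of the displayed matrix gives
  det(λ I - A) = p(λ) = λ^4 + (2)λ^3 + (-1)λ^2 + (-2)λ + (0).
Solving p(λ) = 0 yields eigenvalues ≈ -2, -1, 0, 1. (A is shown rounded to 4 decimals, so these recover the underlying integer eigenvalues to within that precision.)
Verification: the trace of A = -2 equals the sum of eigenvalues -2, and det(A) ≈ -0.0001 matches the eigenvalue product 0.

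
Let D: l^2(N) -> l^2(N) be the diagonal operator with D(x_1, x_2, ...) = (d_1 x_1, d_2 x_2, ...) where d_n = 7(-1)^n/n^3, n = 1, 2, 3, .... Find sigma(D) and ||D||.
sigma(D) = {7(-1)^n/n^3 : n ≥ 1} ∪ {0}; ||D|| = 7

A bounded diagonal operator on l^2 with diagonal entries d_n has spectrum equal to the closure of {d_n : n ≥ 1}: every d_n is an eigenvalue (with eigenvector e_n), so {d_n} ⊂ sigma(D); the spectrum is closed, so its closure is too; and for lambda not in the closure, (D - lambda I) has bounded inverse (the diagonal entries 1/(d_n - lambda) are bounded). For our sequence d_n = 7(-1)^n/n^3, n = 1, 2, 3, ...:
  - {d_n} = {7(-1)^n/n^3 : n ≥ 1}; the only limit point is 0
  - closure = {7(-1)^n/n^3 : n ≥ 1} ∪ {0}
For the norm: a diagonal operator has ||D|| = sup_n |d_n|. Here |d_n| = 7/n^3 is decreasing, so sup_n |d_n| = |d_1| = 7. So ||D|| = 7.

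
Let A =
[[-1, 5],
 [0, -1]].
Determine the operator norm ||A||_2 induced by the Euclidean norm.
||A||_2 = sqrt((27 + sqrt(725))/2) ≈ 5.1926 (= sqrt(largest eigenvalue of A^T A))

||A||_2 = sigma_max(A) = sqrt(lambda_max(A^T A)). Form the symmetric matrix M = A^T A =
[[1, -5],
 [-5, 26]].
Its characteristic polynomial (trace, determinant of M give the coefficients) is
  p(λ) = det(λ I - M) = λ^2 - 27λ + 1.
For λ^2 - 27λ + 1 the discriminant is 725. It is nonnegative but not a perfect square, so the roots are real and irrational: λ = (27 ± sqrt(725))/2 ≈ 26.9629, 0.0371.
So the eigenvalues of A^T A are ≈ 0.0371, 26.9629 (all ≥ 0, as they must be for A^T A). The largest is λ_max = (27 + sqrt(725))/2 ≈ 26.9629, hence ||A||_2 = sqrt(λ_max) = sqrt((27 + sqrt(725))/2) ≈ 5.1926.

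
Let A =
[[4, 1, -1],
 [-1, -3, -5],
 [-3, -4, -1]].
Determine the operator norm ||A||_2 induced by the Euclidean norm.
||A||_2 ≈ 7.3831 (= sqrt(largest eigenvalue of A^T A))

||A||_2 = sigma_max(A) = sqrt(lambda_max(A^T A)). Form the symmetric matrix M = A^T A =
[[26, 19, 4],
 [19, 26, 18],
 [4, 18, 27]].
Its characteristic polynomial (trace, sum of principal 2x2 minors, determinant of M give the coefficients) is
  p(λ) = det(λ I - M) = λ^3 - 79λ^2 + 1379λ - 2401.
No integer candidate from the rational root theorem (±divisors of 2401) is a root, so the roots are irrational. The cubic discriminant is Δ = 1196105680 > 0, so there are three distinct real roots. p(1) = -1100 and p(2) = 49 have opposite signs, so a root lies in (1, 2); Newton's method refines it to λ ≈ 1.9546. p(22) = 349 and p(23) = -308 have opposite signs, so a root lies in (22, 23); Newton's method refines it to λ ≈ 22.5355. p(54) = -835 and p(55) = 844 have opposite signs, so a root lies in (54, 55); Newton's method refines it to λ ≈ 54.5099. Check (Vieta): the three roots sum to 79, matching tr M = 79.
So the eigenvalues of A^T A are ≈ 1.9546, 22.5355, 54.5099 (all ≥ 0, as they must be for A^T A). The largest is λ_max ≈ 54.5099, hence ||A||_2 = sqrt(λ_max) ≈ 7.3831.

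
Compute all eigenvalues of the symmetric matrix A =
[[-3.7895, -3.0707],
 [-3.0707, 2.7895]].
sigma(A) ≈ {-5, 4}

A is real symmetric, so its spectrum consists of real eigenvalues. Expanding the characteristic polynomial of the displayed matrix gives
  det(λ I - A) = p(λ) = λ^2 + (1)λ + (-20).
Solving p(λ) = 0 yields eigenvalues ≈ -5, 4. (A is shown rounded to 4 decimals, so these recover the underlying integer eigenvalues to within that precision.)
Verification: the trace of A = -1 equals the sum of eigenvalues -1, and det(A) ≈ -20.0000 matches the eigenvalue product -20.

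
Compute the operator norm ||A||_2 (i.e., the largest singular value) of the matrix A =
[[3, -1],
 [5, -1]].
||A||_2 = sqrt((36 + sqrt(1280))/2) ≈ 5.9907 (= sqrt(largest eigenvalue of A^T A))

||A||_2 = sigma_max(A) = sqrt(lambda_max(A^T A)). Form the symmetric matrix M = A^T A =
[[34, -8],
 [-8, 2]].
Its characteristic polynomial (trace, determinant of M give the coefficients) is
  p(λ) = det(λ I - M) = λ^2 - 36λ + 4.
For λ^2 - 36λ + 4 the discriminant is 1280. It is nonnegative but not a perfect square, so the roots are real and irrational: λ = (36 ± sqrt(1280))/2 ≈ 35.8885, 0.1115.
So the eigenvalues of A^T A are ≈ 0.1115, 35.8885 (all ≥ 0, as they must be for A^T A). The largest is λ_max = (36 + sqrt(1280))/2 ≈ 35.8885, hence ||A||_2 = sqrt(λ_max) = sqrt((36 + sqrt(1280))/2) ≈ 5.9907.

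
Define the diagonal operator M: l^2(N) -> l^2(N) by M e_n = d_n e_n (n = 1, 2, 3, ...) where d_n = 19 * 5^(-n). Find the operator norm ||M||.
||M|| = 19/5 (attained at n = 1)

For M diagonal, ||M|| = sup_n |d_n|. The sequence d_n = 19 * 5^(-n) is positive and strictly decreasing (ratio 5^(-1) < 1), so the supremum is d_1 = 19/5. Hence ||M|| = 19/5.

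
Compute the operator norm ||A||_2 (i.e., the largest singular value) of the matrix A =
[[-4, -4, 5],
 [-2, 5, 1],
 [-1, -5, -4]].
||A||_2 ≈ 8.2812 (= sqrt(largest eigenvalue of A^T A))

||A||_2 = sigma_max(A) = sqrt(lambda_max(A^T A)). Form the symmetric matrix M = A^T A =
[[21, 11, -18],
 [11, 66, 5],
 [-18, 5, 42]].
Its characteristic polynomial (trace, sum of principal 2x2 minors, determinant of M give the coefficients) is
  p(λ) = det(λ I - M) = λ^3 - 129λ^2 + 4570λ - 29241.
No integer candidate from the rational root theorem (±divisors of 29241) is a root, so the roots are irrational. The cubic discriminant is Δ = 1890383657 > 0, so there are three distinct real roots. p(8) = -425 and p(9) = 2169 have opposite signs, so a root lies in (8, 9); Newton's method refines it to λ ≈ 8.1585. p(52) = 191 and p(53) = -515 have opposite signs, so a root lies in (52, 53); Newton's method refines it to λ ≈ 52.2628. p(68) = -545 and p(69) = 429 have opposite signs, so a root lies in (68, 69); Newton's method refines it to λ ≈ 68.5787. Check (Vieta): the three roots sum to 129, matching tr M = 129.
So the eigenvalues of A^T A are ≈ 8.1585, 52.2628, 68.5787 (all ≥ 0, as they must be for A^T A). The largest is λ_max ≈ 68.5787, hence ||A||_2 = sqrt(λ_max) ≈ 8.2812.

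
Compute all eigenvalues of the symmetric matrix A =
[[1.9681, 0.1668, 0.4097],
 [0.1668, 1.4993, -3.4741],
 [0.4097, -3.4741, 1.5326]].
sigma(A) ≈ {-2, 2, 5}

A is real symmetric, so its spectrum consists of real eigenvalues. Expanding the characteristic polynomial of the displayed matrix gives
  det(λ I - A) = p(λ) = λ^3 + (-5)λ^2 + (-4)λ + (20).
Solving p(λ) = 0 yields eigenvalues ≈ -2, 2, 5. (A is shown rounded to 4 decimals, so these recover the underlying integer eigenvalues to within that precision.)
Verification: the trace of A = 5 equals the sum of eigenvalues 5, and det(A) ≈ -20.0005 matches the eigenvalue product -20.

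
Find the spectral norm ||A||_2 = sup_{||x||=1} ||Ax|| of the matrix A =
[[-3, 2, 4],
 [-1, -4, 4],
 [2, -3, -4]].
||A||_2 ≈ 7.875 (= sqrt(largest eigenvalue of A^T A))

||A||_2 = sigma_max(A) = sqrt(lambda_max(A^T A)). Form the symmetric matrix M = A^T A =
[[14, -8, -24],
 [-8, 29, 4],
 [-24, 4, 48]].
Its characteristic polynomial (trace, sum of principal 2x2 minors, determinant of M give the coefficients) is
  p(λ) = det(λ I - M) = λ^3 - 91λ^2 + 1814λ - 1024.
No integer candidate from the rational root theorem (±divisors of 1024) is a root, so the roots are irrational. The cubic discriminant is Δ = 3300566500 > 0, so there are three distinct real roots. p(0) = -1024 and p(1) = 700 have opposite signs, so a root lies in (0, 1); Newton's method refines it to λ ≈ 0.5813. p(28) = 376 and p(29) = -560 have opposite signs, so a root lies in (28, 29); Newton's method refines it to λ ≈ 28.4031. p(62) = -32 and p(63) = 2126 have opposite signs, so a root lies in (62, 63); Newton's method refines it to λ ≈ 62.0155. Check (Vieta): the three roots sum to 91, matching tr M = 91.
So the eigenvalues of A^T A are ≈ 0.5813, 28.4031, 62.0155 (all ≥ 0, as they must be for A^T A). The largest is λ_max ≈ 62.0155, hence ||A||_2 = sqrt(λ_max) ≈ 7.875.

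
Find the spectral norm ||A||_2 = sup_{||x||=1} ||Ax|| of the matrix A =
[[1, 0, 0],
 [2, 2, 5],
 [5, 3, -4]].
||A||_2 ≈ 7.1617 (= sqrt(largest eigenvalue of A^T A))

||A||_2 = sigma_max(A) = sqrt(lambda_max(A^T A)). Form the symmetric matrix M = A^T A =
[[30, 19, -10],
 [19, 13, -2],
 [-10, -2, 41]].
Its characteristic polynomial (trace, sum of principal 2x2 minors, determinant of M give the coefficients) is
  p(λ) = det(λ I - M) = λ^3 - 84λ^2 + 1688λ - 529.
No integer candidate from the rational root theorem (±divisors of 529) is a root, so the roots are irrational. The cubic discriminant is Δ = 954626629 > 0, so there are three distinct real roots. p(0) = -529 and p(1) = 1076 have opposite signs, so a root lies in (0, 1); Newton's method refines it to λ ≈ 0.3184. p(32) = 239 and p(33) = -364 have opposite signs, so a root lies in (32, 33); Newton's method refines it to λ ≈ 32.3911. p(51) = -274 and p(52) = 719 have opposite signs, so a root lies in (51, 52); Newton's method refines it to λ ≈ 51.2905. Check (Vieta): the three roots sum to 84, matching tr M = 84.
So the eigenvalues of A^T A are ≈ 0.3184, 32.3911, 51.2905 (all ≥ 0, as they must be for A^T A). The largest is λ_max ≈ 51.2905, hence ||A||_2 = sqrt(λ_max) ≈ 7.1617.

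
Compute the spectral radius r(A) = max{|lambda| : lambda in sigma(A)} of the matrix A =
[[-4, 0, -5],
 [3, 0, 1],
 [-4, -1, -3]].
r(A) ≈ 7.722

The eigenvalues of A are the roots of its characteristic polynomial. With M = A (coefficients from the trace, the sum of principal 2x2 minors, and det A):
  p(λ) = det(λ I - M) = λ^3 + 7λ^2 - 7λ - 11.
No integer candidate from the rational root theorem (±divisors of 11) is a root, so the roots are irrational. The cubic discriminant is Δ = 25300 > 0, so there are three distinct real roots. p(-8) = -19 and p(-7) = 38 have opposite signs, so a root lies in (-8, -7); Newton's method refines it to λ ≈ -7.722. p(-1) = 2 and p(0) = -11 have opposite signs, so a root lies in (-1, 0); Newton's method refines it to λ ≈ -0.8859. p(1) = -10 and p(2) = 11 have opposite signs, so a root lies in (1, 2); Newton's method refines it to λ ≈ 1.6079. Check (Vieta): the three roots sum to -7, matching tr M = -7.
Thus the eigenvalues (to 4 decimals) are -7.722 (modulus 7.722); -0.8859 (modulus 0.8859); 1.6079 (modulus 1.6079). The spectral radius is the largest modulus: r(A) ≈ 7.722. (Cross-check: r(A) ≤ ||A||_2 ≈ 8.5715; equality holds whenever A is normal, though it can also hold for some non-normal A.)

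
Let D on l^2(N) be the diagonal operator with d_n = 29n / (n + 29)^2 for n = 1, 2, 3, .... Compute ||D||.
||D|| = 1/4 (attained at n = 29)

For D diagonal, ||D|| = sup_n |d_n|. Treat f(x) = 29x / (x + 29)^2 for real x > 0. By the quotient rule, f'(x) = 29(29 - x)/(x + 29)^3, which is positive for x < 29 and negative for x > 29. So f has a unique maximum at x = 29, and since 29 is a positive integer, the supremum over n ≥ 1 is attained at n = 29: d_29 = 29·29/(29 + 29)^2 = 29·29/3364 = 1/4. Hence ||D|| = 1/4.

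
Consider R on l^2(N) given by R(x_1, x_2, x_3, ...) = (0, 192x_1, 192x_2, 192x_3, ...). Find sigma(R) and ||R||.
sigma(R) = closed disk {z in C : |z| ≤ 192}; ||R|| = 192

Note R = 192·U where U is the unit right shift (U x)_k = x_{k-1} (with x_0 := 0); so ||R|| = 192||U|| and sigma(R) = 192·sigma(U). ||R x||^2 = sum_{k≥1} |192x_k|^2 = 36864||x||^2, so ||R|| = 192 and sigma(R) ⊂ {|z| ≤ 192}. For any |lambda| < 192, the equation (R - lambda I) x = 0 forces x_1 = 0, then 192x_k = lambda x_{k+1} ⇒ x = 0, so R has no eigenvalues. But (R - lambda I) is not surjective for |lambda| < 192: solving (R - lambda I) x = e_1 would require x_n proportional to (lambda/192)^(-n), which is not in l^2. So every |lambda| < 192 lies in the residual spectrum. The boundary |lambda| = 192 is in the approximate point spectrum (the spectrum is closed). Hence sigma(R) is the closed disk of radius 192.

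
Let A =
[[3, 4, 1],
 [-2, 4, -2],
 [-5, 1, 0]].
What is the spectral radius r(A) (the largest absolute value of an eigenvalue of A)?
r(A) ≈ 4.1996

The eigenvalues of A are the roots of its characteristic polynomial. With M = A (coefficients from the trace, the sum of principal 2x2 minors, and det A):
  p(λ) = det(λ I - M) = λ^3 - 7λ^2 + 27λ - 64.
No integer candidate from the rational root theorem (±divisors of 64) is a root, so the roots are irrational. The cubic discriminant is Δ = -23683 < 0, so there is one real root and a complex-conjugate pair. p(4) = -4 and p(5) = 21 have opposite signs, so a root lies in (4, 5); Newton's method refines it to λ ≈ 4.1996. Dividing out (λ - (4.1996)) leaves approximately λ^2 - 2.8004λ + 15.2395. For λ^2 - 2.8004λ + 15.2395 the discriminant is -53.1158. It is negative, so the remaining roots are the complex-conjugate pair λ ≈ 1.4002 ± 3.644i. Their product equals the constant term, so |λ|^2 ≈ 15.2395 and |λ| ≈ 3.9038.
Thus the eigenvalues (to 4 decimals) are 4.1996 (modulus 4.1996); 1.4002 ± 3.644i (modulus 3.9038). The spectral radius is the largest modulus: r(A) ≈ 4.1996. (Cross-check: r(A) ≤ ||A||_2 ≈ 6.3172; equality holds whenever A is normal, though it can also hold for some non-normal A.)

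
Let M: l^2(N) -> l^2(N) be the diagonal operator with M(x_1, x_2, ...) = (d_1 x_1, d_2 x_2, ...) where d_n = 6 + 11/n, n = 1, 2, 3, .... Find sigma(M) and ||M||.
sigma(M) = {6 + 11/n : n ≥ 1} ∪ {6}; ||M|| = 17

A bounded diagonal operator on l^2 with diagonal entries d_n has spectrum equal to the closure of {d_n : n ≥ 1}: every d_n is an eigenvalue (with eigenvector e_n), so {d_n} ⊂ sigma(M); the spectrum is closed, so its closure is too; and for lambda not in the closure, (M - lambda I) has bounded inverse (the diagonal entries 1/(d_n - lambda) are bounded). For our sequence d_n = 6 + 11/n, n = 1, 2, 3, ...:
  - {d_n} = {6 + 11/n : n ≥ 1}; the only limit point is 6
  - closure = {6 + 11/n : n ≥ 1} ∪ {6}
For the norm: a diagonal operator has ||M|| = sup_n |d_n|. Here d_n = 6 + 11/n is positive and decreasing, so sup_n |d_n| = d_1 = 6 + 11 = 17. So ||M|| = 17.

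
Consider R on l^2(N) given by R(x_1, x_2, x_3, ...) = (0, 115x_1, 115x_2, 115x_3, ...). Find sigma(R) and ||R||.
sigma(R) = closed disk {z in C : |z| ≤ 115}; ||R|| = 115

Note R = 115·U where U is the unit right shift (U x)_k = x_{k-1} (with x_0 := 0); so ||R|| = 115||U|| and sigma(R) = 115·sigma(U). ||R x||^2 = sum_{k≥1} |115x_k|^2 = 13225||x||^2, so ||R|| = 115 and sigma(R) ⊂ {|z| ≤ 115}. For any |lambda| < 115, the equation (R - lambda I) x = 0 forces x_1 = 0, then 115x_k = lambda x_{k+1} ⇒ x = 0, so R has no eigenvalues. But (R - lambda I) is not surjective for |lambda| < 115: solving (R - lambda I) x = e_1 would require x_n proportional to (lambda/115)^(-n), which is not in l^2. So every |lambda| < 115 lies in the residual spectrum. The boundary |lambda| = 115 is in the approximate point spectrum (the spectrum is closed). Hence sigma(R) is the closed disk of radius 115.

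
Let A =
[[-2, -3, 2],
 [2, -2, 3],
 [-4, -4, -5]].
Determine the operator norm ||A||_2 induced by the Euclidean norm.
||A||_2 ≈ 7.9438 (= sqrt(largest eigenvalue of A^T A))

||A||_2 = sigma_max(A) = sqrt(lambda_max(A^T A)). Form the symmetric matrix M = A^T A =
[[24, 18, 22],
 [18, 29, 8],
 [22, 8, 38]].
Its characteristic polynomial (trace, sum of principal 2x2 minors, determinant of M give the coefficients) is
  p(λ) = det(λ I - M) = λ^3 - 91λ^2 + 1838λ - 4900.
No integer candidate from the rational root theorem (±divisors of 4900) is a root, so the roots are irrational. The cubic discriminant is Δ = 2472282676 > 0, so there are three distinct real roots. p(3) = -178 and p(4) = 1060 have opposite signs, so a root lies in (3, 4); Newton's method refines it to λ ≈ 3.1361. p(24) = 620 and p(25) = -200 have opposite signs, so a root lies in (24, 25); Newton's method refines it to λ ≈ 24.7599. p(63) = -238 and p(64) = 2140 have opposite signs, so a root lies in (63, 64); Newton's method refines it to λ ≈ 63.104. Check (Vieta): the three roots sum to 91, matching tr M = 91.
So the eigenvalues of A^T A are ≈ 3.1361, 24.7599, 63.104 (all ≥ 0, as they must be for A^T A). The largest is λ_max ≈ 63.104, hence ||A||_2 = sqrt(λ_max) ≈ 7.9438.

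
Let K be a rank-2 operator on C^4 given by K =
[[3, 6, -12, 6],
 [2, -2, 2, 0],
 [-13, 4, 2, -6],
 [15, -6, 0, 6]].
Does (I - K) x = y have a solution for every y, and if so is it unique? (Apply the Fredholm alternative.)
(I - K) is invertible (det(I - K) = -260 ≠ 0), so for every y in C^4 the equation (I - K) x = y has a unique solution.

K has rank 2 and factors as K = U V^T = u1 v1^T + u2 v2^T with u1 = (3, 0, -3, 3), v1 = (3, 0, -2, 2), u2 = (-3, 1, -2, 3), v2 = (2, -2, 2, 0) (multiplying out reproduces the displayed K). The nonzero eigenvalues of U V^T coincide with those of the 2 x 2 matrix G = V^T U = [[v1·u1, v1·u2], [v2·u1, v2·u2]] = [[21, 1], [0, -12]], and by the Sylvester determinant identity det(I_4 - U V^T) = det(I_2 - V^T U) = det([[-20, -1], [0, 13]]) = (-20)(13) - (-1)(0) = -260. (Direct check: I - K =
[[-2, -6, 12, -6],
 [-2, 3, -2, 0],
 [13, -4, -1, 6],
 [-15, 6, 0, -5]]
has determinant -260.) The finite-dimensional Fredholm alternative says: either (I - K) is invertible, or ker(I - K) ≠ {0} and then range(I - K) = ker((I - K)^*)^⊥, with dim ker(I - K) = dim ker((I - K)^*). Since det(I - K) ≠ 0, 1 is not an eigenvalue of K and ker(I - K) = {0}, so we are in the first case: for every y there is a unique x = (I - K)^(-1) y. (Explicitly, by the Woodbury identity, (I - U V^T)^(-1) = I + U (I_2 - G)^(-1) V^T.)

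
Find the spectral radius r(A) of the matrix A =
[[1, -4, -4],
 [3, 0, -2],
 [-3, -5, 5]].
r(A) ≈ 7.9779

The eigenvalues of A are the roots of its characteristic polynomial. With M = A (coefficients from the trace, the sum of principal 2x2 minors, and det A):
  p(λ) = det(λ I - M) = λ^3 - 6λ^2 - 5λ - 86.
No integer candidate from the rational root theorem (±divisors of 86) is a root, so the roots are irrational. The cubic discriminant is Δ = -319036 < 0, so there is one real root and a complex-conjugate pair. p(7) = -72 and p(8) = 2 have opposite signs, so a root lies in (7, 8); Newton's method refines it to λ ≈ 7.9779. Dividing out (λ - (7.9779)) leaves approximately λ^2 + 1.9779λ + 10.7797. For λ^2 + 1.9779λ + 10.7797 the discriminant is -39.2068. It is negative, so the remaining roots are the complex-conjugate pair λ ≈ -0.989 ± 3.1308i. Their product equals the constant term, so |λ|^2 ≈ 10.7797 and |λ| ≈ 3.2833.
Thus the eigenvalues (to 4 decimals) are 7.9779 (modulus 7.9779); -0.989 ± 3.1308i (modulus 3.2833). The spectral radius is the largest modulus: r(A) ≈ 7.9779. (Cross-check: r(A) ≤ ||A||_2 ≈ 8.1941; equality holds whenever A is normal, though it can also hold for some non-normal A.)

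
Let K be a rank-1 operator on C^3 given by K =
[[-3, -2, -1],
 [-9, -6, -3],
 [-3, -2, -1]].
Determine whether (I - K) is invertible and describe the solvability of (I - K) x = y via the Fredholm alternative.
(I - K) is invertible (det(I - K) = 11 ≠ 0), so for every y in C^3 the equation (I - K) x = y has a unique solution.

K has rank 1, so it is an outer product K = u v^T: every row of K is a multiple of one row vector. Reading off the entries, u = (-1, -3, -1) and v = (3, 2, 1) (row i of K equals u_i·v^T). A rank-one matrix u v^T satisfies K u = u (v·u) and kills the (2)-dimensional subspace v^⊥, so its characteristic polynomial is lambda^2 (lambda - v·u) with v·u = tr K = -10. Hence the eigenvalues of I - K are 1 (multiplicity 2) and 1 - (-10) = 11, so det(I - K) = 11. (Direct check: I - K =
[[4, 2, 1],
 [9, 7, 3],
 [3, 2, 2]]
has determinant 11.) The finite-dimensional Fredholm alternative says: either (I - K) is invertible, or ker(I - K) ≠ {0} and then range(I - K) = ker((I - K)^*)^⊥, with dim ker(I - K) = dim ker((I - K)^*). Since det(I - K) ≠ 0, 1 is not an eigenvalue of K and ker(I - K) = {0}, so we are in the first case: for every y there is a unique x = (I - K)^(-1) y. Explicitly, by the Sherman–Morrison formula, (I - u v^T)^(-1) = I + u v^T/(1 - v·u), i.e. (I - K)^(-1) = I + K/(11).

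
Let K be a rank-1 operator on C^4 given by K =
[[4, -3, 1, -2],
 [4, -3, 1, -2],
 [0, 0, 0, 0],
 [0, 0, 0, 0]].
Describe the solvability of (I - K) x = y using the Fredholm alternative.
(I - K) is singular (det(I - K) = 0, i.e. 1 ∈ sigma(K)). (I - K) x = y is solvable iff y ⊥ ker((I - K)^*) = span{(4, -3, 1, -2)}, i.e. iff 4y_1 - 3y_2 + y_3 - 2y_4 = 0. When solvable, the solutions are x = y + c·(1, 1, 0, 0), c arbitrary (ker(I - K) = span{(1, 1, 0, 0)}, dimension 1).

K has rank 1, so it is an outer product K = u v^T: every row of K is a multiple of one row vector. Reading off the entries, u = (1, 1, 0, 0) and v = (4, -3, 1, -2) (row i of K equals u_i·v^T). A rank-one matrix u v^T satisfies K u = u (v·u) and kills the (3)-dimensional subspace v^⊥, so its characteristic polynomial is lambda^3 (lambda - v·u) with v·u = tr K = 1. Hence the eigenvalues of I - K are 1 (multiplicity 3) and 1 - (1) = 0, so det(I - K) = 0. (Direct check: I - K =
[[-3, 3, -1, 2],
 [-4, 4, -1, 2],
 [0, 0, 1, 0],
 [0, 0, 0, 1]]
has determinant 0.) So 1 is an eigenvalue of K and (I - K) is not invertible. The finite-dimensional Fredholm alternative says: either (I - K) is invertible, or ker(I - K) ≠ {0} and then range(I - K) = ker((I - K)^*)^⊥, with dim ker(I - K) = dim ker((I - K)^*). We are in the second case, so we need both kernels. Kernel of I - K: (I - K) u = u - u (v·u) = u - u = 0, so ker(I - K) = span{u} = span{(1, 1, 0, 0)} (it is exactly 1-dimensional because rank(I - K) = 3). Kernel of the adjoint: K is real, so (I - K)^* = I - K^T = I - v u^T, and (I - v u^T) v = v - v (u·v) = 0; hence ker((I - K)^*) = span{v} = span{(4, -3, 1, -2)}. Therefore (I - K) x = y is solvable iff <y, v> = 0, i.e. iff 4y_1 - 3y_2 + y_3 - 2y_4 = 0. When this holds, K y = u (v·y) = 0, so (I - K) y = y and x = y is a particular solution; the full solution set is the line x = y + c·u = y + c·(1, 1, 0, 0), c ∈ C.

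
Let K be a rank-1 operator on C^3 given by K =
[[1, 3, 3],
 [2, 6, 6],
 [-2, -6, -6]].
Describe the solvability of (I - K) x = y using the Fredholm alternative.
(I - K) is singular (det(I - K) = 0, i.e. 1 ∈ sigma(K)). (I - K) x = y is solvable iff y ⊥ ker((I - K)^*) = span{(1, 3, 3)}, i.e. iff y_1 + 3y_2 + 3y_3 = 0. When solvable, the solutions are x = y + c·(1, 2, -2), c arbitrary (ker(I - K) = span{(1, 2, -2)}, dimension 1).

K has rank 1, so it is an outer product K = u v^T: every row of K is a multiple of one row vector. Reading off the entries, u = (1, 2, -2) and v = (1, 3, 3) (row i of K equals u_i·v^T). A rank-one matrix u v^T satisfies K u = u (v·u) and kills the (2)-dimensional subspace v^⊥, so its characteristic polynomial is lambda^2 (lambda - v·u) with v·u = tr K = 1. Hence the eigenvalues of I - K are 1 (multiplicity 2) and 1 - (1) = 0, so det(I - K) = 0. (Direct check: I - K =
[[0, -3, -3],
 [-2, -5, -6],
 [2, 6, 7]]
has determinant 0.) So 1 is an eigenvalue of K and (I - K) is not invertible. The finite-dimensional Fredholm alternative says: either (I - K) is invertible, or ker(I - K) ≠ {0} and then range(I - K) = ker((I - K)^*)^⊥, with dim ker(I - K) = dim ker((I - K)^*). We are in the second case, so we need both kernels. Kernel of I - K: (I - K) u = u - u (v·u) = u - u = 0, so ker(I - K) = span{u} = span{(1, 2, -2)} (it is exactly 1-dimensional because rank(I - K) = 2). Kernel of the adjoint: K is real, so (I - K)^* = I - K^T = I - v u^T, and (I - v u^T) v = v - v (u·v) = 0; hence ker((I - K)^*) = span{v} = span{(1, 3, 3)}. Therefore (I - K) x = y is solvable iff <y, v> = 0, i.e. iff y_1 + 3y_2 + 3y_3 = 0. When this holds, K y = u (v·y) = 0, so (I - K) y = y and x = y is a particular solution; the full solution set is the line x = y + c·u = y + c·(1, 2, -2), c ∈ C.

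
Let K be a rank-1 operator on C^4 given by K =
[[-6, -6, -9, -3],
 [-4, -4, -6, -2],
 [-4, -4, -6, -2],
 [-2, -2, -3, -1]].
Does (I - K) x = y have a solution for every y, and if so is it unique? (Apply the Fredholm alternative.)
(I - K) is invertible (det(I - K) = 18 ≠ 0), so for every y in C^4 the equation (I - K) x = y has a unique solution.

K has rank 1, so it is an outer product K = u v^T: every row of K is a multiple of one row vector. Reading off the entries, u = (-3, -2, -2, -1) and v = (2, 2, 3, 1) (row i of K equals u_i·v^T). A rank-one matrix u v^T satisfies K u = u (v·u) and kills the (3)-dimensional subspace v^⊥, so its characteristic polynomial is lambda^3 (lambda - v·u) with v·u = tr K = -17. Hence the eigenvalues of I - K are 1 (multiplicity 3) and 1 - (-17) = 18, so det(I - K) = 18. (Direct check: I - K =
[[7, 6, 9, 3],
 [4, 5, 6, 2],
 [4, 4, 7, 2],
 [2, 2, 3, 2]]
has determinant 18.) The finite-dimensional Fredholm alternative says: either (I - K) is invertible, or ker(I - K) ≠ {0} and then range(I - K) = ker((I - K)^*)^⊥, with dim ker(I - K) = dim ker((I - K)^*). Since det(I - K) ≠ 0, 1 is not an eigenvalue of K and ker(I - K) = {0}, so we are in the first case: for every y there is a unique x = (I - K)^(-1) y. Explicitly, by the Sherman–Morrison formula, (I - u v^T)^(-1) = I + u v^T/(1 - v·u), i.e. (I - K)^(-1) = I + K/(18).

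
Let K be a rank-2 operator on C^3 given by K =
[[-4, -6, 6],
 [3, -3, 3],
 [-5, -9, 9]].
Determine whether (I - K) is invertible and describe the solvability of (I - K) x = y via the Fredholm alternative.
(I - K) is invertible (det(I - K) = 23 ≠ 0), so for every y in C^3 the equation (I - K) x = y has a unique solution.

K has rank 2 and factors as K = U V^T = u1 v1^T + u2 v2^T with u1 = (-1, 2, -1), v1 = (2, 0, 0), u2 = (2, 1, 3), v2 = (-1, -3, 3) (multiplying out reproduces the displayed K). The nonzero eigenvalues of U V^T coincide with those of the 2 x 2 matrix G = V^T U = [[v1·u1, v1·u2], [v2·u1, v2·u2]] = [[-2, 4], [-8, 4]], and by the Sylvester determinant identity det(I_3 - U V^T) = det(I_2 - V^T U) = det([[3, -4], [8, -3]]) = (3)(-3) - (-4)(8) = 23. (Direct check: I - K =
[[5, 6, -6],
 [-3, 4, -3],
 [5, 9, -8]]
has determinant 23.) The finite-dimensional Fredholm alternative says: either (I - K) is invertible, or ker(I - K) ≠ {0} and then range(I - K) = ker((I - K)^*)^⊥, with dim ker(I - K) = dim ker((I - K)^*). Since det(I - K) ≠ 0, 1 is not an eigenvalue of K and ker(I - K) = {0}, so we are in the first case: for every y there is a unique x = (I - K)^(-1) y. (Explicitly, by the Woodbury identity, (I - U V^T)^(-1) = I + U (I_2 - G)^(-1) V^T.)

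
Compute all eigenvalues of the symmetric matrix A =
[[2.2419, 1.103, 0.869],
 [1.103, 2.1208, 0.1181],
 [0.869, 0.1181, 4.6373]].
sigma(A) ≈ {1, 3, 5}

A is real symmetric, so its spectrum consists of real eigenvalues. Expanding the characteristic polynomial of the displayed matrix gives
  det(λ I - A) = p(λ) = λ^3 + (-9)λ^2 + (23)λ + (-15).
Solving p(λ) = 0 yields eigenvalues ≈ 1, 3, 5. (A is shown rounded to 4 decimals, so these recover the underlying integer eigenvalues to within that precision.)
Verification: the trace of A = 9 equals the sum of eigenvalues 9, and det(A) ≈ 15.0004 matches the eigenvalue product 15.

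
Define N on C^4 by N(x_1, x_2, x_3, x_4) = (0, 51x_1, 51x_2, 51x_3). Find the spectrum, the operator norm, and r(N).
sigma(N) = {0}; ||N|| = 51; r(N) = 0. (N is nilpotent with N^4 = 0.)

On C^4, N is a strictly lower-triangular matrix with 51 on the subdiagonal and zeros elsewhere, so its characteristic polynomial is lambda^4 and every eigenvalue is 0: sigma(N) = {0}. For the operator norm, N e_i = 51e_{i+1} for i = 1, ..., 3 and N e_4 = 0, so the singular values of N are 51 (with multiplicity 3) and 0; hence ||N|| = 51. The spectral radius r(N) = max|lambda| = 0. Note ||N|| > r(N) — characteristic of non-normal nilpotent operators. Indeed N^4 = 0.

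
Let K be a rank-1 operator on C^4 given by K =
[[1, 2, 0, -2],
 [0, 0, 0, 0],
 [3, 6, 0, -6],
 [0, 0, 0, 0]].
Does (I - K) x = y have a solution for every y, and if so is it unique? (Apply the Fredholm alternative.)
(I - K) is singular (det(I - K) = 0, i.e. 1 ∈ sigma(K)). (I - K) x = y is solvable iff y ⊥ ker((I - K)^*) = span{(1, 2, 0, -2)}, i.e. iff y_1 + 2y_2 - 2y_4 = 0. When solvable, the solutions are x = y + c·(1, 0, 3, 0), c arbitrary (ker(I - K) = span{(1, 0, 3, 0)}, dimension 1).

K has rank 1, so it is an outer product K = u v^T: every row of K is a multiple of one row vector. Reading off the entries, u = (1, 0, 3, 0) and v = (1, 2, 0, -2) (row i of K equals u_i·v^T). A rank-one matrix u v^T satisfies K u = u (v·u) and kills the (3)-dimensional subspace v^⊥, so its characteristic polynomial is lambda^3 (lambda - v·u) with v·u = tr K = 1. Hence the eigenvalues of I - K are 1 (multiplicity 3) and 1 - (1) = 0, so det(I - K) = 0. (Direct check: I - K =
[[0, -2, 0, 2],
 [0, 1, 0, 0],
 [-3, -6, 1, 6],
 [0, 0, 0, 1]]
has determinant 0.) So 1 is an eigenvalue of K and (I - K) is not invertible. The finite-dimensional Fredholm alternative says: either (I - K) is invertible, or ker(I - K) ≠ {0} and then range(I - K) = ker((I - K)^*)^⊥, with dim ker(I - K) = dim ker((I - K)^*). We are in the second case, so we need both kernels. Kernel of I - K: (I - K) u = u - u (v·u) = u - u = 0, so ker(I - K) = span{u} = span{(1, 0, 3, 0)} (it is exactly 1-dimensional because rank(I - K) = 3). Kernel of the adjoint: K is real, so (I - K)^* = I - K^T = I - v u^T, and (I - v u^T) v = v - v (u·v) = 0; hence ker((I - K)^*) = span{v} = span{(1, 2, 0, -2)}. Therefore (I - K) x = y is solvable iff <y, v> = 0, i.e. iff y_1 + 2y_2 - 2y_4 = 0. When this holds, K y = u (v·y) = 0, so (I - K) y = y and x = y is a particular solution; the full solution set is the line x = y + c·u = y + c·(1, 0, 3, 0), c ∈ C.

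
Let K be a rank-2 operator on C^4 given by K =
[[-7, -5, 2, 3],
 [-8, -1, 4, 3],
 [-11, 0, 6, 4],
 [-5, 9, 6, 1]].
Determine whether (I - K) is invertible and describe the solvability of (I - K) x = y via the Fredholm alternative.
(I - K) is invertible (det(I - K) = -95 ≠ 0), so for every y in C^4 the equation (I - K) x = y has a unique solution.

K has rank 2 and factors as K = U V^T = u1 v1^T + u2 v2^T with u1 = (2, 1, 1, -2), v1 = (-2, -3, 0, 1), u2 = (-1, -2, -3, -3), v2 = (3, -1, -2, -1) (multiplying out reproduces the displayed K). The nonzero eigenvalues of U V^T coincide with those of the 2 x 2 matrix G = V^T U = [[v1·u1, v1·u2], [v2·u1, v2·u2]] = [[-9, 5], [5, 8]], and by the Sylvester determinant identity det(I_4 - U V^T) = det(I_2 - V^T U) = det([[10, -5], [-5, -7]]) = (10)(-7) - (-5)(-5) = -95. (Direct check: I - K =
[[8, 5, -2, -3],
 [8, 2, -4, -3],
 [11, 0, -5, -4],
 [5, -9, -6, 0]]
has determinant -95.) The finite-dimensional Fredholm alternative says: either (I - K) is invertible, or ker(I - K) ≠ {0} and then range(I - K) = ker((I - K)^*)^⊥, with dim ker(I - K) = dim ker((I - K)^*). Since det(I - K) ≠ 0, 1 is not an eigenvalue of K and ker(I - K) = {0}, so we are in the first case: for every y there is a unique x = (I - K)^(-1) y. (Explicitly, by the Woodbury identity, (I - U V^T)^(-1) = I + U (I_2 - G)^(-1) V^T.)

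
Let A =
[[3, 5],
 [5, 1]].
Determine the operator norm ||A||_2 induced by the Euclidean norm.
||A||_2 = sqrt((60 + sqrt(1664))/2) ≈ 7.099 (= sqrt(largest eigenvalue of A^T A))

||A||_2 = sigma_max(A) = sqrt(lambda_max(A^T A)). Form the symmetric matrix M = A^T A =
[[34, 20],
 [20, 26]].
Its characteristic polynomial (trace, determinant of M give the coefficients) is
  p(λ) = det(λ I - M) = λ^2 - 60λ + 484.
For λ^2 - 60λ + 484 the discriminant is 1664. It is nonnegative but not a perfect square, so the roots are real and irrational: λ = (60 ± sqrt(1664))/2 ≈ 50.3961, 9.6039.
So the eigenvalues of A^T A are ≈ 9.6039, 50.3961 (all ≥ 0, as they must be for A^T A). The largest is λ_max = (60 + sqrt(1664))/2 ≈ 50.3961, hence ||A||_2 = sqrt(λ_max) = sqrt((60 + sqrt(1664))/2) ≈ 7.099.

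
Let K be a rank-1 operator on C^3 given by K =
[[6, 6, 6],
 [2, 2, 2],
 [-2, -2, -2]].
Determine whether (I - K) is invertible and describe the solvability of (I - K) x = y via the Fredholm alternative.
(I - K) is invertible (det(I - K) = -5 ≠ 0), so for every y in C^3 the equation (I - K) x = y has a unique solution.

K has rank 1, so it is an outer product K = u v^T: every row of K is a multiple of one row vector. Reading off the entries, u = (3, 1, -1) and v = (2, 2, 2) (row i of K equals u_i·v^T). A rank-one matrix u v^T satisfies K u = u (v·u) and kills the (2)-dimensional subspace v^⊥, so its characteristic polynomial is lambda^2 (lambda - v·u) with v·u = tr K = 6. Hence the eigenvalues of I - K are 1 (multiplicity 2) and 1 - (6) = -5, so det(I - K) = -5. (Direct check: I - K =
[[-5, -6, -6],
 [-2, -1, -2],
 [2, 2, 3]]
has determinant -5.) The finite-dimensional Fredholm alternative says: either (I - K) is invertible, or ker(I - K) ≠ {0} and then range(I - K) = ker((I - K)^*)^⊥, with dim ker(I - K) = dim ker((I - K)^*). Since det(I - K) ≠ 0, 1 is not an eigenvalue of K and ker(I - K) = {0}, so we are in the first case: for every y there is a unique x = (I - K)^(-1) y. Explicitly, by the Sherman–Morrison formula, (I - u v^T)^(-1) = I + u v^T/(1 - v·u), i.e. (I - K)^(-1) = I + K/(-5).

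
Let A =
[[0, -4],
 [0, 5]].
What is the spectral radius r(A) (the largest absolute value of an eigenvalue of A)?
r(A) = 5

The eigenvalues of A are the roots of its characteristic polynomial. With M = A (coefficients from the trace and determinant):
  p(λ) = det(λ I - M) = λ^2 - 5λ.
For λ^2 - 5λ the discriminant is 25. It is a perfect square (5^2), so the roots are rational: λ = (5 ± 5)/2 = 5, 0.
Thus the eigenvalues (to 4 decimals) are 5 (modulus 5); 0 (modulus 0). The spectral radius is the largest modulus: r(A) = 5. (Cross-check: r(A) ≤ ||A||_2 ≈ 6.4031; equality holds whenever A is normal, though it can also hold for some non-normal A.)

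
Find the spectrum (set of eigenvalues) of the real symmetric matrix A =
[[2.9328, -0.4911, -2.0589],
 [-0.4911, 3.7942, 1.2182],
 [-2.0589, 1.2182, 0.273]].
sigma(A) ≈ {-1, 3, 5}

A is real symmetric, so its spectrum consists of real eigenvalues. Expanding the characteristic polynomial of the displayed matrix gives
  det(λ I - A) = p(λ) = λ^3 + (-7)λ^2 + (7)λ + (15).
Solving p(λ) = 0 yields eigenvalues ≈ -1, 3, 5. (A is shown rounded to 4 decimals, so these recover the underlying integer eigenvalues to within that precision.)
Verification: the trace of A = 7 equals the sum of eigenvalues 7, and det(A) ≈ -15.0007 matches the eigenvalue product -15.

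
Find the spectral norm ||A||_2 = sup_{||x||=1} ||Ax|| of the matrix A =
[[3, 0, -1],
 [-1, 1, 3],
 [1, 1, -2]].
||A||_2 ≈ 4.5466 (= sqrt(largest eigenvalue of A^T A))

||A||_2 = sigma_max(A) = sqrt(lambda_max(A^T A)). Form the symmetric matrix M = A^T A =
[[11, 0, -8],
 [0, 2, 1],
 [-8, 1, 14]].
Its characteristic polynomial (trace, sum of principal 2x2 minors, determinant of M give the coefficients) is
  p(λ) = det(λ I - M) = λ^3 - 27λ^2 + 139λ - 169.
No integer candidate from the rational root theorem (±divisors of 169) is a root, so the roots are irrational. The cubic discriminant is Δ = 682304 > 0, so there are three distinct real roots. p(1) = -56 and p(2) = 9 have opposite signs, so a root lies in (1, 2); Newton's method refines it to λ ≈ 1.8087. p(4) = 19 and p(5) = -24 have opposite signs, so a root lies in (4, 5); Newton's method refines it to λ ≈ 4.5201. p(20) = -189 and p(21) = 104 have opposite signs, so a root lies in (20, 21); Newton's method refines it to λ ≈ 20.6712. Check (Vieta): the three roots sum to 27, matching tr M = 27.
So the eigenvalues of A^T A are ≈ 1.8087, 4.5201, 20.6712 (all ≥ 0, as they must be for A^T A). The largest is λ_max ≈ 20.6712, hence ||A||_2 = sqrt(λ_max) ≈ 4.5466.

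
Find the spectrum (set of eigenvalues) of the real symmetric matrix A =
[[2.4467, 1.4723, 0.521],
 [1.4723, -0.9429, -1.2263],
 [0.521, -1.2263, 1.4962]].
sigma(A) ≈ {-2, 2, 3}

A is real symmetric, so its spectrum consists of real eigenvalues. Expanding the characteristic polynomial of the displayed matrix gives
  det(λ I - A) = p(λ) = λ^3 + (-3)λ^2 + (-4)λ + (12).
Solving p(λ) = 0 yields eigenvalues ≈ -2, 2, 3. (A is shown rounded to 4 decimals, so these recover the underlying integer eigenvalues to within that precision.)
Verification: the trace of A = 3 equals the sum of eigenvalues 3, and det(A) ≈ -11.9997 matches the eigenvalue product -12.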